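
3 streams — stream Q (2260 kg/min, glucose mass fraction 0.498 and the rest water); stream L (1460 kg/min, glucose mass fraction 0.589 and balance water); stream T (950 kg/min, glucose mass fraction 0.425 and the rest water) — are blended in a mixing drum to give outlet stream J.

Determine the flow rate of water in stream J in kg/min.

2281 kg/min

water out = water in = 2260×0.502 + 1460×0.411 + 950×0.575 = 2280.8 kg/min.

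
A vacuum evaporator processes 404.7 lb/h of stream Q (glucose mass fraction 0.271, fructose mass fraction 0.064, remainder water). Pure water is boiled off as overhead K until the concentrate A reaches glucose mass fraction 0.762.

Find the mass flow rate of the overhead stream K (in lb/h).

260.8 lb/h

glucose is conserved: 404.7×0.271 = 109.67 lb/h all reports to the concentrate.
Concentrate = 109.67/(target fraction) = 143.93 lb/h.
Overhead = 404.7 − 143.93 = 260.77 lb/h.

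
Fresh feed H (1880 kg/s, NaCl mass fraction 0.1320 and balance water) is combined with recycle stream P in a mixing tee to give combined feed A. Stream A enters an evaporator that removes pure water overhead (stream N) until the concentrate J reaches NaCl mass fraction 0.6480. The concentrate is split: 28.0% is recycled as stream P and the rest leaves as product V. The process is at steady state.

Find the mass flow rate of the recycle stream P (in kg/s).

Overall NaCl balance (none leaves overhead): NaCl in fresh feed = NaCl in product, i.e. 1880×0.132 = (1−0.280)·J·0.648.
J = 248.16/(0.648×0.720) = 531.89 kg/s.
Recycle P = 0.280×531.89 = 148.93 kg/s.

148.9 kg/s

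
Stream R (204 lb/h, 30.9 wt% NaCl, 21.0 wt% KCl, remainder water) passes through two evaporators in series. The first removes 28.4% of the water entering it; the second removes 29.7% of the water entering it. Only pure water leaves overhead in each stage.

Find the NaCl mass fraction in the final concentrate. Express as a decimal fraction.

water in feed = 204×0.481 = 98.124 lb/h.
After stage 1: water left = (1−0.284)×98.124 = 70.257; stream total = 176.13 lb/h.
After stage 2: water left = (1−0.297)×70.257 = 49.391; final concentrate = 155.27 lb/h.
NaCl fraction = 63.036/155.27 = 0.406.

0.406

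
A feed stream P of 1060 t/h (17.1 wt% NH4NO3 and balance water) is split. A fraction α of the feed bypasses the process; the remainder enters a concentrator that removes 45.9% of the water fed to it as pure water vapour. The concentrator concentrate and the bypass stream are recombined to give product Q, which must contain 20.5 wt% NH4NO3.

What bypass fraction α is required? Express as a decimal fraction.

All 1060×0.171 = 181.26 t/h of NH4NO3 reaches Q, so Q = 181.26/0.205 = 884.2 t/h and vapour = 175.8 t/h.
The evaporator receives (1−α)·1060 of feed at 0.829 water and removes 0.459 of that water:
0.459×0.829×(1−α)×1060 = 175.8
(1−α) = 175.8/403.34 = 0.4359;  α = 0.5641.

0.564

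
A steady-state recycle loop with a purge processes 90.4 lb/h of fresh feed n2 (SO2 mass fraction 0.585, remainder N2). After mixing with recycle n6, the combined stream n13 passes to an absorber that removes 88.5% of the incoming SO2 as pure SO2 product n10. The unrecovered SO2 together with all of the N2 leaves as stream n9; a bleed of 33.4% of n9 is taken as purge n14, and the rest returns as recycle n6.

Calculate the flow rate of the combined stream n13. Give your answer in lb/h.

169.6 lb/h

N2 enters only via n2 and leaves only via the purge: 90.4×0.415 = 0.334×(N2 in n9), and the absorber passes all N2, so N2 in n13 = N2 in n9 = 112.32 lb/h.
SO2 in n13: m_A = 90.4×0.585 + (1−0.334)·(1−0.885)·m_A, so m_A = 52.884/0.9234 = 57.27 lb/h.
n13 = 57.27 + 112.32 = 169.59 lb/h.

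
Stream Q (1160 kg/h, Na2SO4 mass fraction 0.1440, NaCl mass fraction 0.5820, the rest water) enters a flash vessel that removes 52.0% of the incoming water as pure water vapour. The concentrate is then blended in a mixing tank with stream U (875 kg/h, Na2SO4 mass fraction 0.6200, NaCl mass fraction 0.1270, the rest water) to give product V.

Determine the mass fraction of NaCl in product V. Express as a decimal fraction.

Vapour removed = 0.520×0.274×1160 = 165.28 kg/h; concentrate = 994.72 kg/h.
NaCl reaching the mixer = 675.12 (from concentrate) + 875×0.127 = 786.25 kg/h.
Product flow = 994.72 + 875 = 1869.7 kg/h; NaCl fraction = 0.4205.

0.4205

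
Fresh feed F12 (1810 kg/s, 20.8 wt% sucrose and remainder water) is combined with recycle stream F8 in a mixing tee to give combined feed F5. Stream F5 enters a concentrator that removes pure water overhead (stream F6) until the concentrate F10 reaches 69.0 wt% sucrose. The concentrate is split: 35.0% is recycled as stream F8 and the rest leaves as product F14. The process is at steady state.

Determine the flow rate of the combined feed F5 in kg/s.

2104 kg/s

Overall sucrose balance (none leaves overhead): sucrose in fresh feed = sucrose in product, i.e. 1810×0.208 = (1−0.350)·F10·0.690.
F10 = 376.48/(0.690×0.650) = 839.42 kg/s.
Recycle F8 = 0.350×839.42 = 293.8 kg/s.
Combined feed F5 = 1810 + 293.8 = 2103.8 kg/s.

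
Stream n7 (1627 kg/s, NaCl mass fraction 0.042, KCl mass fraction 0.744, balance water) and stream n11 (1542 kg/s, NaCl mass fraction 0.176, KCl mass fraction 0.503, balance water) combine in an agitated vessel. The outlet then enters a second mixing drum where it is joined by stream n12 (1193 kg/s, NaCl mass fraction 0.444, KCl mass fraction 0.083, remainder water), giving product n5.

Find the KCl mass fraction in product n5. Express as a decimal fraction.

Overall, product flow = 4362 kg/s.
KCl in = 1627×0.744 + 1542×0.503 + 1193×0.083 = 2085.1 kg/s.
KCl fraction in n5 = 0.478.

0.478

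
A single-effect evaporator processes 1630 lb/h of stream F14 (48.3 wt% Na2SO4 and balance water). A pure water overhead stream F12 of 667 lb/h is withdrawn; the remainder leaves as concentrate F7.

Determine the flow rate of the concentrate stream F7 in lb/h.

963 lb/h

Concentrate = 1630 − 667 = 963 lb/h.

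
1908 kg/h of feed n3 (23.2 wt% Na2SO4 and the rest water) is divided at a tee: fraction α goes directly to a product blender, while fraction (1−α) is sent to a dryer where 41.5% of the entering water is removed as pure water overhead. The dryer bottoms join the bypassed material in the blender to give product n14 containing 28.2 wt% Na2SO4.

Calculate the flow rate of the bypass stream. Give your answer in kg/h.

All 1908×0.232 = 442.66 kg/h of Na2SO4 reaches n14, so n14 = 442.66/0.282 = 1569.7 kg/h and vapour = 338.3 kg/h.
The evaporator receives (1−α)·1908 of feed at 0.768 water and removes 0.415 of that water:
0.415×0.768×(1−α)×1908 = 338.3
(1−α) = 338.3/608.12 = 0.5563;  α = 0.4437.
Bypass flow = 0.4437×1908 = 846.57 kg/h.

846.6 kg/h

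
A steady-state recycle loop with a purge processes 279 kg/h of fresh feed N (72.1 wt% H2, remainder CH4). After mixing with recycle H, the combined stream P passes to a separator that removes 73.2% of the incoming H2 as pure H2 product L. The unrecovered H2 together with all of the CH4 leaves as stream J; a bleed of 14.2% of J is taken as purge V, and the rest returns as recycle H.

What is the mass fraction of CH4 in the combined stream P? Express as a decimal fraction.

CH4 enters only via N and leaves only via the purge: 279×0.279 = 0.142×(CH4 in J), and the separator passes all CH4, so CH4 in P = CH4 in J = 548.18 kg/h.
H2 in P: m_A = 279×0.721 + (1−0.142)·(1−0.732)·m_A, so m_A = 201.16/0.7701 = 261.23 kg/h.
P = 261.23 + 548.18 = 809.4 kg/h.
CH4 fraction in P = 548.18/809.4 = 0.677.

0.677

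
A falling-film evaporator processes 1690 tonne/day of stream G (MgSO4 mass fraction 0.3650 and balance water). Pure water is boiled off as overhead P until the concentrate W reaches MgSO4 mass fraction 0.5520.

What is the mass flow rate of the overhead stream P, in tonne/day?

MgSO4 is conserved: 1690×0.365 = 616.85 tonne/day all reports to the concentrate.
Concentrate = 616.85/(target fraction) = 1117.5 tonne/day.
Overhead = 1690 − 1117.5 = 572.52 tonne/day.

572.5 tonne/day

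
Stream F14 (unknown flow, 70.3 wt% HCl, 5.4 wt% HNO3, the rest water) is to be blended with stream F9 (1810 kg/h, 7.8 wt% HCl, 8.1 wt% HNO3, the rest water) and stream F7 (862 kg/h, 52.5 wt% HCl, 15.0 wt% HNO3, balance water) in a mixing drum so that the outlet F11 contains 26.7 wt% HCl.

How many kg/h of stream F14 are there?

Let F14 be the unknown flow. Total out = 2672 + F14.
HCl balance: 593.73 + 0.703·F14 = 0.267·(2672 + F14)
(0.703 − 0.267)·F14 = 0.267×2672 − 593.73 = 119.69
F14 = 119.69 / 0.436 = 274.53 kg/h

274.5 kg/h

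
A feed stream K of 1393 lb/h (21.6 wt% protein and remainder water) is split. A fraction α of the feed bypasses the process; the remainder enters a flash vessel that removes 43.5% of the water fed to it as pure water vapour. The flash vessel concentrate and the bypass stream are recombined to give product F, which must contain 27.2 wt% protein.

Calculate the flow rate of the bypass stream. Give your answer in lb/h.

All 1393×0.216 = 300.89 lb/h of protein reaches F, so F = 300.89/0.272 = 1106.2 lb/h and vapour = 286.79 lb/h.
The evaporator receives (1−α)·1393 of feed at 0.784 water and removes 0.435 of that water:
0.435×0.784×(1−α)×1393 = 286.79
(1−α) = 286.79/475.07 = 0.6037;  α = 0.3963.
Bypass flow = 0.3963×1393 = 552.06 lb/h.

552.1 lb/h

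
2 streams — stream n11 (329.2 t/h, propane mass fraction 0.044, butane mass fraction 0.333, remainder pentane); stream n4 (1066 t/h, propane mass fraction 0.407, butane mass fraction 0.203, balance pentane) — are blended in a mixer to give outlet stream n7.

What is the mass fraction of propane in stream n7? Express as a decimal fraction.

0.321

Total flow out = 329.2 + 1066 = 1395.2 t/h.
propane in = 329.2×0.044 + 1066×0.407 = 448.35 t/h.
propane mass fraction in n7 = 448.35/1395.2 = 0.321.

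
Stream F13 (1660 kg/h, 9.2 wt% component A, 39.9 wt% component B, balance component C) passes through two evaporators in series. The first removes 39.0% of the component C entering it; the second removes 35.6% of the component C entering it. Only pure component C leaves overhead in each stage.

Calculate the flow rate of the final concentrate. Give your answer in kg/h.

component C in feed = 1660×0.509 = 844.94 kg/h.
After stage 1: component C left = (1−0.390)×844.94 = 515.41; stream total = 1330.5 kg/h.
After stage 2: component C left = (1−0.356)×515.41 = 331.93; final concentrate = 1147 kg/h.

1147 kg/h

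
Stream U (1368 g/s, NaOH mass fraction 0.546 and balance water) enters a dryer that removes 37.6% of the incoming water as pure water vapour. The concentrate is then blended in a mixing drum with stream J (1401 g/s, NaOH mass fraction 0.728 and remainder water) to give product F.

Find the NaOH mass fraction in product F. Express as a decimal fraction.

0.697

Vapour removed = 0.376×0.454×1368 = 233.52 g/s; concentrate = 1134.5 g/s.
NaOH reaching the mixer = 746.93 (from concentrate) + 1401×0.728 = 1766.9 g/s.
Product flow = 1134.5 + 1401 = 2535.5 g/s; NaOH fraction = 0.697.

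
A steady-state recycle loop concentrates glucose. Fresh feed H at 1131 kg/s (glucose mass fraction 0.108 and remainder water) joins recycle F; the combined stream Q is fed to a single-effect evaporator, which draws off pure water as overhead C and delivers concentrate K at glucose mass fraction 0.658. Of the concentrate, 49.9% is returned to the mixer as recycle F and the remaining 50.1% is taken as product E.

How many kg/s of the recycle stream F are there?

Overall glucose balance (none leaves overhead): glucose in fresh feed = glucose in product, i.e. 1131×0.108 = (1−0.499)·K·0.658.
K = 122.15/(0.658×0.501) = 370.53 kg/s.
Recycle F = 0.499×370.53 = 184.89 kg/s.

184.9 kg/s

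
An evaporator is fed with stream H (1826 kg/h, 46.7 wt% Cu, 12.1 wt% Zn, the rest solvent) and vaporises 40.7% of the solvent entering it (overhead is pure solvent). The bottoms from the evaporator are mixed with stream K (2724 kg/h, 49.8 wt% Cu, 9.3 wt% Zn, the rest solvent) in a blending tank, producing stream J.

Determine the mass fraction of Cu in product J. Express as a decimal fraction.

0.521

Vapour removed = 0.407×0.412×1826 = 306.19 kg/h; concentrate = 1519.8 kg/h.
Cu reaching the mixer = 852.74 (from concentrate) + 2724×0.498 = 2209.3 kg/h.
Product flow = 1519.8 + 2724 = 4243.8 kg/h; Cu fraction = 0.521.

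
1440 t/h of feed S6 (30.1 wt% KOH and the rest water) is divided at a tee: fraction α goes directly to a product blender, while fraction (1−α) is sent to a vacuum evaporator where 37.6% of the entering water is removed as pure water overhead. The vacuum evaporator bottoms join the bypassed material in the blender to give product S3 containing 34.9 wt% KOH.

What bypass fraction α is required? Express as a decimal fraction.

All 1440×0.301 = 433.44 t/h of KOH reaches S3, so S3 = 433.44/0.349 = 1241.9 t/h and vapour = 198.05 t/h.
The evaporator receives (1−α)·1440 of feed at 0.699 water and removes 0.376 of that water:
0.376×0.699×(1−α)×1440 = 198.05
(1−α) = 198.05/378.47 = 0.5233;  α = 0.4767.

0.477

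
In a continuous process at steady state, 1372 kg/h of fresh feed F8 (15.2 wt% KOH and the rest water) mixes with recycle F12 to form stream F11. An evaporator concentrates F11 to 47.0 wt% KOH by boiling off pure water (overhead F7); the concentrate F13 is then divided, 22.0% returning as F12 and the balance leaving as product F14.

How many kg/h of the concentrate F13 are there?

Overall KOH balance (none leaves overhead): KOH in fresh feed = KOH in product, i.e. 1372×0.152 = (1−0.220)·F13·0.470.
F13 = 208.54/(0.470×0.780) = 568.86 kg/h.

568.9 kg/h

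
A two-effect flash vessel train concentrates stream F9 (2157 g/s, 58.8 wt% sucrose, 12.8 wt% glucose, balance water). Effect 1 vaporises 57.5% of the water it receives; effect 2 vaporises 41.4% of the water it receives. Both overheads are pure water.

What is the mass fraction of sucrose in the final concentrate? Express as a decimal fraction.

water in feed = 2157×0.284 = 612.59 g/s.
After stage 1: water left = (1−0.575)×612.59 = 260.35; stream total = 1804.8 g/s.
After stage 2: water left = (1−0.414)×260.35 = 152.57; final concentrate = 1697 g/s.
sucrose fraction = 1268.3/1697 = 0.747.

0.747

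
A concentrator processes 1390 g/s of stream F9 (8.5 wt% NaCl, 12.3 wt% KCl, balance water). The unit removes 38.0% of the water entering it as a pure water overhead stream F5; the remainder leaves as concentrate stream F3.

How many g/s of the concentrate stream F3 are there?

971.7 g/s

water entering = 1390×0.792 = 1100.9 g/s; overhead removed = 0.380×1100.9 = 418.33 g/s.
Concentrate = 1390 − 418.33 = 971.67 g/s.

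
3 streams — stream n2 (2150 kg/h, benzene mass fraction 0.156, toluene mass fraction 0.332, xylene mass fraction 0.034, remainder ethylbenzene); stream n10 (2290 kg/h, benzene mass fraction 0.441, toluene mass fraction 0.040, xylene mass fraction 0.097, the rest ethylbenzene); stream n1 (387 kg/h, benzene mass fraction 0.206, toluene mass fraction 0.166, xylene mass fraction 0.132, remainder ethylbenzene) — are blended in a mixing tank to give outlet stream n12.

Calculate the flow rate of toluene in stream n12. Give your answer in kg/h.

869.6 kg/h

toluene out = toluene in = 2150×0.332 + 2290×0.040 + 387×0.166 = 869.64 kg/h.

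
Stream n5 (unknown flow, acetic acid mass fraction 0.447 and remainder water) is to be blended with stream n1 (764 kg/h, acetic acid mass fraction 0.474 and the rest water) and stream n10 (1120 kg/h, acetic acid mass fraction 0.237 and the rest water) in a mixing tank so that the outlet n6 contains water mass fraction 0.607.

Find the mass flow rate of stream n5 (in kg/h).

2090 kg/h

Let n5 be the unknown flow. Total out = 1884 + n5.
water balance: 1256.4 + 0.553·n5 = 0.607·(1884 + n5)
(0.553 − 0.607)·n5 = 0.607×1884 − 1256.4 = -112.84
n5 = -112.84 / -0.054 = 2089.6 kg/h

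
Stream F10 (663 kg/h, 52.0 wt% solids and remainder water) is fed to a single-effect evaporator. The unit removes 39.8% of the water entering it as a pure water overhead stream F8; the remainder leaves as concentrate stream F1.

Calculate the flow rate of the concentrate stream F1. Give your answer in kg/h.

water entering = 663×0.480 = 318.24 kg/h; overhead removed = 0.398×318.24 = 126.66 kg/h.
Concentrate = 663 − 126.66 = 536.34 kg/h.

536.3 kg/h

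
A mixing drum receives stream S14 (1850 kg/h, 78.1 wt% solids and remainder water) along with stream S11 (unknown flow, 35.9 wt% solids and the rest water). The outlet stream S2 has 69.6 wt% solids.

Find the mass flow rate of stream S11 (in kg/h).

Let S11 be the unknown flow. Total out = 1850 + S11.
solids balance: 1444.9 + 0.359·S11 = 0.696·(1850 + S11)
(0.359 − 0.696)·S11 = 0.696×1850 − 1444.9 = -157.25
S11 = -157.25 / -0.337 = 466.62 kg/h

466.6 kg/h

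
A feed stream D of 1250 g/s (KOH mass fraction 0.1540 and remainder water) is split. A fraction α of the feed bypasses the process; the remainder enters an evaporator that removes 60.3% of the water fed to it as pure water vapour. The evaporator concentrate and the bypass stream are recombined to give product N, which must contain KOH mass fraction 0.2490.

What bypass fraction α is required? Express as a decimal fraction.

0.252

All 1250×0.154 = 192.5 g/s of KOH reaches N, so N = 192.5/0.249 = 773.09 g/s and vapour = 476.91 g/s.
The evaporator receives (1−α)·1250 of feed at 0.846 water and removes 0.603 of that water:
0.603×0.846×(1−α)×1250 = 476.91
(1−α) = 476.91/637.67 = 0.7479;  α = 0.2521.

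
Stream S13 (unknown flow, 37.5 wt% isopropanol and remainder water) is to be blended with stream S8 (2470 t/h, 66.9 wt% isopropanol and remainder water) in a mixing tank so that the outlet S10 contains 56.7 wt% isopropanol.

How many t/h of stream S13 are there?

1312 t/h

Let S13 be the unknown flow. Total out = 2470 + S13.
isopropanol balance: 1652.4 + 0.375·S13 = 0.567·(2470 + S13)
(0.375 − 0.567)·S13 = 0.567×2470 − 1652.4 = -251.94
S13 = -251.94 / -0.192 = 1312.2 t/h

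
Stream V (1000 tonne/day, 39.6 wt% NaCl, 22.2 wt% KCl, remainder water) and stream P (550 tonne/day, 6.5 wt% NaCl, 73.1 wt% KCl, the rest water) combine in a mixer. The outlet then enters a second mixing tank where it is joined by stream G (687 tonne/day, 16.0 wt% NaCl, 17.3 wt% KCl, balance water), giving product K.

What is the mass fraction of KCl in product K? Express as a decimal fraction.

0.332

Overall, product flow = 2237 tonne/day.
KCl in = 1000×0.222 + 550×0.731 + 687×0.173 = 742.9 tonne/day.
KCl fraction in K = 0.332.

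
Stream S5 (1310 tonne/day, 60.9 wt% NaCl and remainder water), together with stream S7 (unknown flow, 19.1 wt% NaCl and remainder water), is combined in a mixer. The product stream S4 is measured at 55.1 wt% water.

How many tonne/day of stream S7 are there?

Let S7 be the unknown flow. Total out = 1310 + S7.
water balance: 512.21 + 0.809·S7 = 0.551·(1310 + S7)
(0.809 − 0.551)·S7 = 0.551×1310 − 512.21 = 209.6
S7 = 209.6 / 0.258 = 812.4 tonne/day

812.4 tonne/day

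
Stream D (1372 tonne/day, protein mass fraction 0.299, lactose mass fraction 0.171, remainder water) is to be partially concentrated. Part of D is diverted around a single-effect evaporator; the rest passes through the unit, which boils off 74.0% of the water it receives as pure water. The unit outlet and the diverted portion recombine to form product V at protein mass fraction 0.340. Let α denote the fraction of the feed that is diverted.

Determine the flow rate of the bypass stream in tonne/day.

950.2 tonne/day

All 1372×0.299 = 410.23 tonne/day of protein reaches V, so V = 410.23/0.340 = 1206.6 tonne/day and vapour = 165.45 tonne/day.
The evaporator receives (1−α)·1372 of feed at 0.530 water and removes 0.740 of that water:
0.740×0.530×(1−α)×1372 = 165.45
(1−α) = 165.45/538.1 = 0.3075;  α = 0.6925.
Bypass flow = 0.6925×1372 = 950.16 tonne/day.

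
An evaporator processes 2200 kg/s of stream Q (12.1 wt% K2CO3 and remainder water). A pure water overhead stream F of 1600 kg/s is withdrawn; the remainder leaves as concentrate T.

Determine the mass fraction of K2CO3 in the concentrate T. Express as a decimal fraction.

K2CO3 is not removed: 2200×0.121 = 266.2 kg/s of K2CO3 enters T.
Concentrate = 2200 − 1600 = 600 kg/s.
Mass fraction = 266.2/600 = 0.4437.

0.4437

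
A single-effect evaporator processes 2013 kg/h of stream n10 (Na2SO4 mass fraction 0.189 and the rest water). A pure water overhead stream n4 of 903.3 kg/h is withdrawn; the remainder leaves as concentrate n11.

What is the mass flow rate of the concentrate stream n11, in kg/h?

Concentrate = 2013 − 903.3 = 1109.7 kg/h.

1110 kg/h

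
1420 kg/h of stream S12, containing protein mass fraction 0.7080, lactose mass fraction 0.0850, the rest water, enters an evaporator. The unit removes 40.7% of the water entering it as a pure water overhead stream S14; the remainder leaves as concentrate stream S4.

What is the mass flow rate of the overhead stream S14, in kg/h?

water entering = 1420×0.207 = 293.94 kg/h; overhead removed = 0.407×293.94 = 119.63 kg/h.

119.6 kg/h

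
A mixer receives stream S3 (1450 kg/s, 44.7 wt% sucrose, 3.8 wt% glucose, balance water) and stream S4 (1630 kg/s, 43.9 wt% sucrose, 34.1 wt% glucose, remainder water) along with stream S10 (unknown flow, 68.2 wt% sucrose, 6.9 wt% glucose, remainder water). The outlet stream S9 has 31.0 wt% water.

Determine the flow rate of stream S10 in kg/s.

Let S10 be the unknown flow. Total out = 3080 + S10.
water balance: 1105.3 + 0.249·S10 = 0.310·(3080 + S10)
(0.249 − 0.310)·S10 = 0.310×3080 − 1105.3 = -150.55
S10 = -150.55 / -0.061 = 2468 kg/s

2468 kg/s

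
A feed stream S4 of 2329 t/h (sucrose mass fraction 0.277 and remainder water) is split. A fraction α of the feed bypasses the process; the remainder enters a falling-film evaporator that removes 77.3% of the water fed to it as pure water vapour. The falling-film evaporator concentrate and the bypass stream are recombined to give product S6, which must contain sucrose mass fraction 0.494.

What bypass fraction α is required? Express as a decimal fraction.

All 2329×0.277 = 645.13 t/h of sucrose reaches S6, so S6 = 645.13/0.494 = 1305.9 t/h and vapour = 1023.1 t/h.
The evaporator receives (1−α)·2329 of feed at 0.723 water and removes 0.773 of that water:
0.773×0.723×(1−α)×2329 = 1023.1
(1−α) = 1023.1/1301.6 = 0.7860;  α = 0.2140.

0.214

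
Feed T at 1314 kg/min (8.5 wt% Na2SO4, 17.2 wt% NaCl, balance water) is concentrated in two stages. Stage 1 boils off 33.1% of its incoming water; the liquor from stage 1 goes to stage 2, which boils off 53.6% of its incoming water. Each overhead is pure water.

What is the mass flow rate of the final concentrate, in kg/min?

water in feed = 1314×0.743 = 976.3 kg/min.
After stage 1: water left = (1−0.331)×976.3 = 653.15; stream total = 990.84 kg/min.
After stage 2: water left = (1−0.536)×653.15 = 303.06; final concentrate = 640.76 kg/min.

640.8 kg/min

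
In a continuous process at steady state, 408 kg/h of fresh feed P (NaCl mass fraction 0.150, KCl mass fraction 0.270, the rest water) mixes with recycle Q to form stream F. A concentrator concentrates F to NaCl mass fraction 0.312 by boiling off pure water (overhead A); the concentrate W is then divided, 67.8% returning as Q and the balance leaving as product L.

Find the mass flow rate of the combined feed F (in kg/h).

821 kg/h

Overall NaCl balance (none leaves overhead): NaCl in fresh feed = NaCl in product, i.e. 408×0.150 = (1−0.678)·W·0.312.
W = 61.2/(0.312×0.322) = 609.17 kg/h.
Recycle Q = 0.678×609.17 = 413.02 kg/h.
Combined feed F = 408 + 413.02 = 821.02 kg/h.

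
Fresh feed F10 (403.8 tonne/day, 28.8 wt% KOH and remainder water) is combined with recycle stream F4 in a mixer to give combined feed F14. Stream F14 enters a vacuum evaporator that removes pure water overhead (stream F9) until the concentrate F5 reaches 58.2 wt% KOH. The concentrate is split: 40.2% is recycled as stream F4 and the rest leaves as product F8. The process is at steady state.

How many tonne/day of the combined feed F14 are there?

Overall KOH balance (none leaves overhead): KOH in fresh feed = KOH in product, i.e. 403.8×0.288 = (1−0.402)·F5·0.582.
F5 = 116.29/(0.582×0.598) = 334.14 tonne/day.
Recycle F4 = 0.402×334.14 = 134.33 tonne/day.
Combined feed F14 = 403.8 + 134.33 = 538.13 tonne/day.

538.1 tonne/day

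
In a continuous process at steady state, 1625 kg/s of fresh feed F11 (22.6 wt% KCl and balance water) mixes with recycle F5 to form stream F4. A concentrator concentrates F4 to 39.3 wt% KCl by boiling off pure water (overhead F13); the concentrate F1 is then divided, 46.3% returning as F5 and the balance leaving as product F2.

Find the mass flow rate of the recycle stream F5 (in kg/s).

805.7 kg/s

Overall KCl balance (none leaves overhead): KCl in fresh feed = KCl in product, i.e. 1625×0.226 = (1−0.463)·F1·0.393.
F1 = 367.25/(0.393×0.537) = 1740.2 kg/s.
Recycle F5 = 0.463×1740.2 = 805.7 kg/s.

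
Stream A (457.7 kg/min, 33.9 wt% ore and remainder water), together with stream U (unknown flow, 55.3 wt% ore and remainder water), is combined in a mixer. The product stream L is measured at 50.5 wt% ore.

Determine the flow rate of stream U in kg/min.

1583 kg/min

Let U be the unknown flow. Total out = 457.7 + U.
ore balance: 155.16 + 0.553·U = 0.505·(457.7 + U)
(0.553 − 0.505)·U = 0.505×457.7 − 155.16 = 75.978
U = 75.978 / 0.048 = 1582.9 kg/min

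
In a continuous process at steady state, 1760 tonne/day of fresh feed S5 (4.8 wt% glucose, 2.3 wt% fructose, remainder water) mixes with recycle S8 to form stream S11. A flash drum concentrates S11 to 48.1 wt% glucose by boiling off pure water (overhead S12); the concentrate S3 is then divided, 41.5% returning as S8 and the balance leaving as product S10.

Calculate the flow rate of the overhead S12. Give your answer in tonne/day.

Overall glucose balance (none leaves overhead): glucose in fresh feed = glucose in product, i.e. 1760×0.048 = (1−0.415)·S3·0.481.
S3 = 84.48/(0.481×0.585) = 300.23 tonne/day.
Recycle S8 = 0.415×300.23 = 124.6 tonne/day.
Combined feed S11 = 1760 + 124.6 = 1884.6 tonne/day.
Overhead S12 = S11 − S3 = 1884.6 − 300.23 = 1584.4 tonne/day.

1584 tonne/day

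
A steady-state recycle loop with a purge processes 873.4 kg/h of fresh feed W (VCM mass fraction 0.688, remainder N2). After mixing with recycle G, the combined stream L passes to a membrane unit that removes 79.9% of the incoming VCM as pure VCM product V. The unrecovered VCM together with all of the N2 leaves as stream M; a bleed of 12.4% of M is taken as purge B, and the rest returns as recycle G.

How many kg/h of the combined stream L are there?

N2 enters only via W and leaves only via the purge: 873.4×0.312 = 0.124×(N2 in M), and the membrane unit passes all N2, so N2 in L = N2 in M = 2197.6 kg/h.
VCM in L: m_A = 873.4×0.688 + (1−0.124)·(1−0.799)·m_A, so m_A = 600.9/0.8239 = 729.31 kg/h.
L = 729.31 + 2197.6 = 2926.9 kg/h.

2927 kg/h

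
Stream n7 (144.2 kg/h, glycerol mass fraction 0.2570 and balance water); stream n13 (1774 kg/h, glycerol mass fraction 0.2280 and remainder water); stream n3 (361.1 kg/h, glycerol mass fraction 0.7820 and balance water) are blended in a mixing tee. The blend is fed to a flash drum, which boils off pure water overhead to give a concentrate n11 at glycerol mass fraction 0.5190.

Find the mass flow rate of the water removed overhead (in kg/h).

884.5 kg/h

glycerol entering = 144.2×0.257 + 1774×0.228 + 361.1×0.782 = 723.91 kg/h.
All glycerol reports to n11, so n11 = 723.91/0.519 = 1394.8 kg/h.
Total feed = 2279.3 kg/h; overhead = 2279.3 − 1394.8 = 884.48 kg/h.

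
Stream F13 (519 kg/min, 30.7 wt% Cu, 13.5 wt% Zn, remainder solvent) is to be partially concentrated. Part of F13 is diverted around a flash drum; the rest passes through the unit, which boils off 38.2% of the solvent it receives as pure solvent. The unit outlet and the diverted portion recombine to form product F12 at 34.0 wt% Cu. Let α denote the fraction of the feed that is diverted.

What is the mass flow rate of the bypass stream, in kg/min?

282.7 kg/min

All 519×0.307 = 159.33 kg/min of Cu reaches F12, so F12 = 159.33/0.340 = 468.63 kg/min and vapour = 50.374 kg/min.
The evaporator receives (1−α)·519 of feed at 0.558 solvent and removes 0.382 of that solvent:
0.382×0.558×(1−α)×519 = 50.374
(1−α) = 50.374/110.63 = 0.4553;  α = 0.5447.
Bypass flow = 0.5447×519 = 282.68 kg/min.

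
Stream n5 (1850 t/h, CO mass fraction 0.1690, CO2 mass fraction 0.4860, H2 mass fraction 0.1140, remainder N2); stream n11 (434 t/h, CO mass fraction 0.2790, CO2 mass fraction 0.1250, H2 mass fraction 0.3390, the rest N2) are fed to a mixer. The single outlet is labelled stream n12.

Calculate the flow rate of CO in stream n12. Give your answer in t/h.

CO out = CO in = 1850×0.169 + 434×0.279 = 433.74 t/h.

433.7 t/h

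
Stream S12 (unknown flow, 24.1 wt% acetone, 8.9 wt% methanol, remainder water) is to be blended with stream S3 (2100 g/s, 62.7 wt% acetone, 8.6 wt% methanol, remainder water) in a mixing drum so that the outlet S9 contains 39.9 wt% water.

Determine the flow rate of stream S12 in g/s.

867.9 g/s

Let S12 be the unknown flow. Total out = 2100 + S12.
water balance: 602.7 + 0.670·S12 = 0.399·(2100 + S12)
(0.670 − 0.399)·S12 = 0.399×2100 − 602.7 = 235.2
S12 = 235.2 / 0.271 = 867.9 g/s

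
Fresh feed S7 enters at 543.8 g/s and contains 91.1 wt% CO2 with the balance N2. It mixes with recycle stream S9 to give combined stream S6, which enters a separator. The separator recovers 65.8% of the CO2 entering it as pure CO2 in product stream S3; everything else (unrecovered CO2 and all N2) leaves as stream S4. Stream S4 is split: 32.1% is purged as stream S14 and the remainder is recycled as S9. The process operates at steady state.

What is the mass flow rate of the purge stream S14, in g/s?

N2 enters only via S7 and leaves only via the purge: 543.8×0.089 = 0.321×(N2 in S4), and the separator passes all N2, so N2 in S6 = N2 in S4 = 150.77 g/s.
CO2 in S6: m_A = 543.8×0.911 + (1−0.321)·(1−0.658)·m_A, so m_A = 495.4/0.7678 = 645.24 g/s.
S4 = (1−0.658)×645.24 + 150.77 = 371.44 g/s.
Purge S14 = 0.321×371.44 = 119.23 g/s.

119.2 g/s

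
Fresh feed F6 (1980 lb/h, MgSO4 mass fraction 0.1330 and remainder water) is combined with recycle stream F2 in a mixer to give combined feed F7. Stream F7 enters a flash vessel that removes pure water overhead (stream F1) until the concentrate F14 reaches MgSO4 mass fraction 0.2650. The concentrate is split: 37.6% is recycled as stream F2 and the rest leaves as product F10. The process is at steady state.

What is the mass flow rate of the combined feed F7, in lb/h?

Overall MgSO4 balance (none leaves overhead): MgSO4 in fresh feed = MgSO4 in product, i.e. 1980×0.133 = (1−0.376)·F14·0.265.
F14 = 263.34/(0.265×0.624) = 1592.5 lb/h.
Recycle F2 = 0.376×1592.5 = 598.79 lb/h.
Combined feed F7 = 1980 + 598.79 = 2578.8 lb/h.

2579 lb/h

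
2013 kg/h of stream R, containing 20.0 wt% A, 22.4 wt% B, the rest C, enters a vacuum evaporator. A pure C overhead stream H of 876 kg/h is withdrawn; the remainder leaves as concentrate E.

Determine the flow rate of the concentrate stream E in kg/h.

1137 kg/h

Concentrate = 2013 − 876 = 1137 kg/h.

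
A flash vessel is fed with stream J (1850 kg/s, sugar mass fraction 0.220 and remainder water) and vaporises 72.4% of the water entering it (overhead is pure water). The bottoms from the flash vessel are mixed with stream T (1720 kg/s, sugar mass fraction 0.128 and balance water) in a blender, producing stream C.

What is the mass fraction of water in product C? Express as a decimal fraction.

0.752

Vapour removed = 0.724×0.780×1850 = 1044.7 kg/s; concentrate = 805.27 kg/s.
water reaching the mixer = 398.27 (from concentrate) + 1720×0.872 = 1898.1 kg/s.
Product flow = 805.27 + 1720 = 2525.3 kg/s; water fraction = 0.752.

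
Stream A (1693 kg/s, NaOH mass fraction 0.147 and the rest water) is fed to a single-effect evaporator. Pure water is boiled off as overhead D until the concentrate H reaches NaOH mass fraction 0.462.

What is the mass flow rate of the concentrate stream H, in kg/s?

NaOH is conserved: 1693×0.147 = 248.87 kg/s all reports to the concentrate.
Concentrate = 248.87/(target fraction) = 538.68 kg/s.

538.7 kg/s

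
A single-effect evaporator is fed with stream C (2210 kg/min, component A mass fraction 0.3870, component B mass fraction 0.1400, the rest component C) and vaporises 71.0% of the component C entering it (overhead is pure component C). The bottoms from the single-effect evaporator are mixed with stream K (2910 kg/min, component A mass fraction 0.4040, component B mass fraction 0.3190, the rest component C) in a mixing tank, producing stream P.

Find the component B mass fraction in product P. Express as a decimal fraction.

Vapour removed = 0.710×0.473×2210 = 742.18 kg/min; concentrate = 1467.8 kg/min.
component B reaching the mixer = 309.4 (from concentrate) + 2910×0.319 = 1237.7 kg/min.
Product flow = 1467.8 + 2910 = 4377.8 kg/min; component B fraction = 0.2827.

0.2827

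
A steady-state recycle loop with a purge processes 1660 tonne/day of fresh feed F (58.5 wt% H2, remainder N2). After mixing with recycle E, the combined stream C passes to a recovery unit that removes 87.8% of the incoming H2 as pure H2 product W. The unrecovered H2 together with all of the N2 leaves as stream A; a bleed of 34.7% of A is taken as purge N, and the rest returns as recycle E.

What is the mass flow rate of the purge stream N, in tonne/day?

733.6 tonne/day

N2 enters only via F and leaves only via the purge: 1660×0.415 = 0.347×(N2 in A), and the recovery unit passes all N2, so N2 in C = N2 in A = 1985.3 tonne/day.
H2 in C: m_A = 1660×0.585 + (1−0.347)·(1−0.878)·m_A, so m_A = 971.1/0.9203 = 1055.2 tonne/day.
A = (1−0.878)×1055.2 + 1985.3 = 2114 tonne/day.
Purge N = 0.347×2114 = 733.57 tonne/day.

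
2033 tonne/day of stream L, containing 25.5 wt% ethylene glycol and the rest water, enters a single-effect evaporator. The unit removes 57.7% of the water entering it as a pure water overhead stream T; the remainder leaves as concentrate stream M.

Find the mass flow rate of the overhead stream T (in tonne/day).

873.9 tonne/day

water entering = 2033×0.745 = 1514.6 tonne/day; overhead removed = 0.577×1514.6 = 873.92 tonne/day.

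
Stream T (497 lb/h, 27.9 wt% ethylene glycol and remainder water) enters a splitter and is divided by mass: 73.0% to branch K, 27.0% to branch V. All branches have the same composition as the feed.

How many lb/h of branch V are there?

Branch V flow = 0.270×497 = 134.19 lb/h.

134.2 lb/h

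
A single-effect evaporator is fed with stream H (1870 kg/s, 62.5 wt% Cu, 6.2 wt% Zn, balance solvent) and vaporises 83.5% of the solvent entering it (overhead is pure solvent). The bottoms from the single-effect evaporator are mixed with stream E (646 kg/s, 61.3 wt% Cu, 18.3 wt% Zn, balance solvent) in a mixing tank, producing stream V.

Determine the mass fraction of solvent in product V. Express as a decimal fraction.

0.1126

Vapour removed = 0.835×0.313×1870 = 488.73 kg/s; concentrate = 1381.3 kg/s.
solvent reaching the mixer = 96.576 (from concentrate) + 646×0.204 = 228.36 kg/s.
Product flow = 1381.3 + 646 = 2027.3 kg/s; solvent fraction = 0.1126.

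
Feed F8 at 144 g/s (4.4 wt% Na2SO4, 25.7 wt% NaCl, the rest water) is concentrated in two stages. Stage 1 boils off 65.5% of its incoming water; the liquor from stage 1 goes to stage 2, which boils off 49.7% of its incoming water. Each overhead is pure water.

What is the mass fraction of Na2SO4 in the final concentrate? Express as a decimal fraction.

water in feed = 144×0.699 = 100.66 g/s.
After stage 1: water left = (1−0.655)×100.66 = 34.726; stream total = 78.07 g/s.
After stage 2: water left = (1−0.497)×34.726 = 17.467; final concentrate = 60.811 g/s.
Na2SO4 fraction = 6.336/60.811 = 0.104.

0.104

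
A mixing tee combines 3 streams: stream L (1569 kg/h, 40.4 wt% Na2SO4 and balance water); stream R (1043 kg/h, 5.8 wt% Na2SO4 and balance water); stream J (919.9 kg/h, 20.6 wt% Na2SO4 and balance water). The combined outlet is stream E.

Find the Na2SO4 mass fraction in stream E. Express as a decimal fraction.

Total flow out = 1569 + 1043 + 919.9 = 3531.9 kg/h.
Na2SO4 in = 1569×0.404 + 1043×0.058 + 919.9×0.206 = 883.87 kg/h.
Na2SO4 mass fraction in E = 883.87/3531.9 = 0.250.

0.250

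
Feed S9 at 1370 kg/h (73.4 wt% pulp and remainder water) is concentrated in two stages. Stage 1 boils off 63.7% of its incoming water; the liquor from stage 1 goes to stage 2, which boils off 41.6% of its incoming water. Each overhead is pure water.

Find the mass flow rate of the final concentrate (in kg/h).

1083 kg/h

water in feed = 1370×0.266 = 364.42 kg/h.
After stage 1: water left = (1−0.637)×364.42 = 132.28; stream total = 1137.9 kg/h.
After stage 2: water left = (1−0.416)×132.28 = 77.254; final concentrate = 1082.8 kg/h.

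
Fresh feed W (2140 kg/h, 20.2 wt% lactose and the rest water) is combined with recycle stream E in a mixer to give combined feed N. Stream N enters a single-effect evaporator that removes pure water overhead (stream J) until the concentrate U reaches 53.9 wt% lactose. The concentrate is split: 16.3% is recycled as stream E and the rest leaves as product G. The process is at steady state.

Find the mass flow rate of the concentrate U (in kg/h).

958.2 kg/h

Overall lactose balance (none leaves overhead): lactose in fresh feed = lactose in product, i.e. 2140×0.202 = (1−0.163)·U·0.539.
U = 432.28/(0.539×0.837) = 958.19 kg/h.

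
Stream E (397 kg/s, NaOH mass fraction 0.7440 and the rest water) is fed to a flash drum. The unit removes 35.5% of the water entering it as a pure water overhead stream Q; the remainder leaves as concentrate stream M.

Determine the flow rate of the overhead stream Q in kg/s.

water entering = 397×0.256 = 101.63 kg/s; overhead removed = 0.355×101.63 = 36.079 kg/s.

36.08 kg/s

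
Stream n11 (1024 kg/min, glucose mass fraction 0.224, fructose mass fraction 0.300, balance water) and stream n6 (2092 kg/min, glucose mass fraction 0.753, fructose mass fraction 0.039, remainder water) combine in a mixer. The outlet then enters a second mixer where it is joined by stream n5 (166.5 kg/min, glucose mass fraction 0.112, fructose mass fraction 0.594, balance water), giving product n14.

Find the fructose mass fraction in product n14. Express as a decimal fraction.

0.149

Overall, product flow = 3282.5 kg/min.
fructose in = 1024×0.300 + 2092×0.039 + 166.5×0.594 = 487.69 kg/min.
fructose fraction in n14 = 0.149.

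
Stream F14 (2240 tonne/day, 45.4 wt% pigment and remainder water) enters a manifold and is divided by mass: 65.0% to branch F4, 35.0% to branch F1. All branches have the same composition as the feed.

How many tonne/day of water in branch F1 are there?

Branch F1 total = 0.350×2240 = 784 tonne/day.
water in F1 = 0.546×784 = 428.06 tonne/day.

428.1 tonne/day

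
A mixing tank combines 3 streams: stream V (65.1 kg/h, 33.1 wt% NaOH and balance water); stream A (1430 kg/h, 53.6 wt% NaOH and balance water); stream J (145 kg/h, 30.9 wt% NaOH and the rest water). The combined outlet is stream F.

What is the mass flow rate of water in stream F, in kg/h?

807.3 kg/h

water out = water in = 65.1×0.669 + 1430×0.464 + 145×0.691 = 807.27 kg/h.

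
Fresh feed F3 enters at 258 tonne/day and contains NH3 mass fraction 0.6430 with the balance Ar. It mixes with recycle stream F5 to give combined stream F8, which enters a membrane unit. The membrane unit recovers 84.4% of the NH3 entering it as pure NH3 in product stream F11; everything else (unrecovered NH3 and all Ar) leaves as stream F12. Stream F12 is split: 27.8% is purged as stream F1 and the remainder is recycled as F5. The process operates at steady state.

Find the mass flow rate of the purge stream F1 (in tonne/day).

100.2 tonne/day

Ar enters only via F3 and leaves only via the purge: 258×0.357 = 0.278×(Ar in F12), and the membrane unit passes all Ar, so Ar in F8 = Ar in F12 = 331.32 tonne/day.
NH3 in F8: m_A = 258×0.643 + (1−0.278)·(1−0.844)·m_A, so m_A = 165.89/0.8874 = 186.95 tonne/day.
F12 = (1−0.844)×186.95 + 331.32 = 360.48 tonne/day.
Purge F1 = 0.278×360.48 = 100.21 tonne/day.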